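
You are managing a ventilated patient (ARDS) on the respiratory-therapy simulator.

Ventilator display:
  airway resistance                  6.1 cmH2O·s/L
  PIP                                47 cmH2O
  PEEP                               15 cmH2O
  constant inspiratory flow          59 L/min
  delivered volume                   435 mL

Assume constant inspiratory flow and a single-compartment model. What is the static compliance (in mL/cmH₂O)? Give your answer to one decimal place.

16.7

Flow: 59 L/min ÷ 60 = 0.9833 L/s.
Equation of motion (constant flow): PIP = Vt/C + R·V̇ + PEEP.
Vt/C = PIP − R·V̇ − PEEP = 47 − 6.1×0.9833 − 15 = 47 − 5.998 − 15 = 26.002 cmH2O.
C = Vt / 26.002 = 435 / 26.002 = 16.729 mL/cmH2O.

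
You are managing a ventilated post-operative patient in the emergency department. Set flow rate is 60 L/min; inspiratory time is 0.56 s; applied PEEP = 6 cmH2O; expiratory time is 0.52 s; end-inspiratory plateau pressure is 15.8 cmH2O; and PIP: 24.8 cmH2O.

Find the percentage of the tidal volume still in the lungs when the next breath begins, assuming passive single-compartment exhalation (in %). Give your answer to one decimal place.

36.4

Flow: 60 L/min ÷ 60 = 1 L/s.
Vt = flow × Ti = 1 L/s × 0.56 s × 1000 mL/L = 560.0 mL.
R = (PIP − Pplat)/V̇ = (24.8 − 15.8) / 1 = 9.0/1 = 9.0 cmH2O·s/L.
C = Vt/(Pplat − PEEP) = 560.0 / (15.8 − 6) = 560.0/9.8 = 57.143 mL/cmH2O.
τ = R × C = 9.0 × 0.05714 L/cmH2O = 0.5143 s.
Fraction remaining at end-expiration = e^(−Te/τ) = e^(−0.52/0.5143) = 0.3638 → 36.38%.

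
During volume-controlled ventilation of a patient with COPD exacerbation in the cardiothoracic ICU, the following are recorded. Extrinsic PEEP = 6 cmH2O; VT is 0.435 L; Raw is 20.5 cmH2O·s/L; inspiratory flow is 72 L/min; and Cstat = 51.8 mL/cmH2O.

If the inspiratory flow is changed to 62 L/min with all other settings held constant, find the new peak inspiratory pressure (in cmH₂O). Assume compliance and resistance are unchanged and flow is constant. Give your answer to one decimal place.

35.6

Flow: 72 L/min ÷ 60 = 1.2 L/s.
New flow: 62 L/min ÷ 60 = 1.0333 L/s.
PIP = Vt/C + R·V̇ + PEEP (constant-flow equation of motion).
Only the resistive term changes: ΔPIP = R × ΔV̇ = 20.5 × (1.0333 − 1.2) = 20.5 × -0.1667 = -3.417 cmH2O.
Original PIP = 435/51.8 + 20.5×1.2 + 6 = 38.998 cmH2O; new PIP = 38.998 + (-3.417) = 35.581 cmH2O.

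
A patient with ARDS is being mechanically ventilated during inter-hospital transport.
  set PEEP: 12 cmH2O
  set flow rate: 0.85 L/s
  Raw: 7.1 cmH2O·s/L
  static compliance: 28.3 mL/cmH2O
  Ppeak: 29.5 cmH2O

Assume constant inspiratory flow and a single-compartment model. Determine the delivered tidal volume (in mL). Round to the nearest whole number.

Equation of motion (constant flow): PIP = Vt/C + R·V̇ + PEEP.
Vt/C = PIP − R·V̇ − PEEP = 29.5 − 6.035 − 12 = 11.465 cmH2O.
Vt = C × 11.465 = 28.3 × 11.465 = 324.46 mL.

324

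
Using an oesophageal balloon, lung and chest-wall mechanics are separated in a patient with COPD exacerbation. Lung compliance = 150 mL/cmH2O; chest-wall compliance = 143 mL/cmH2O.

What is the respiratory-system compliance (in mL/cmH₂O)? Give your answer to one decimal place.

Lung and chest wall are elastances in series: 1/Crs = 1/CL + 1/Ccw.
1/Crs = 1/150 + 1/143 = 0.01366.
Crs = 73.206 mL/cmH2O.

73.2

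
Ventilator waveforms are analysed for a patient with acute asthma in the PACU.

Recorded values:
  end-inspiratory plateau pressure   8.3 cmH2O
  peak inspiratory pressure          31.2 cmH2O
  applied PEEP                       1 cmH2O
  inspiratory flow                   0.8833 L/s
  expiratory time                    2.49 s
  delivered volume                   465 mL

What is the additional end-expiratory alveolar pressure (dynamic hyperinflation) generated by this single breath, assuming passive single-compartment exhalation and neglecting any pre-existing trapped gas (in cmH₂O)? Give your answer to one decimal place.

R = (PIP − Pplat)/V̇ = (31.2 − 8.3) / 0.8833 = 22.9/0.8833 = 25.926 cmH2O·s/L.
C = Vt/(Pplat − PEEP) = 465.0 / (8.3 − 1) = 465.0/7.3 = 63.699 mL/cmH2O.
τ = R × C = 25.926 × 0.0637 L/cmH2O = 1.651 s.
Fraction remaining = e^(−Te/τ) = e^(−2.49/1.651) = 0.2213; trapped volume = 465.0 × 0.2213 = 102.9 mL.
Additional alveolar pressure from trapping ≈ V_trapped / C = 102.9 / 63.699 = 1.615 cmH2O.

1.6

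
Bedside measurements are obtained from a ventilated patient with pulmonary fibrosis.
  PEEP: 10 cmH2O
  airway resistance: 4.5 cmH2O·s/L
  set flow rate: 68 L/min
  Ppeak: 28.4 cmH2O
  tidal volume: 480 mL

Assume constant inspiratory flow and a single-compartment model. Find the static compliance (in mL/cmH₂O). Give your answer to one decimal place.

36.1

Flow: 68 L/min ÷ 60 = 1.1333 L/s.
Equation of motion (constant flow): PIP = Vt/C + R·V̇ + PEEP.
Vt/C = PIP − R·V̇ − PEEP = 28.4 − 4.5×1.1333 − 10 = 28.4 − 5.1 − 10 = 13.3 cmH2O.
C = Vt / 13.3 = 480 / 13.3 = 36.09 mL/cmH2O.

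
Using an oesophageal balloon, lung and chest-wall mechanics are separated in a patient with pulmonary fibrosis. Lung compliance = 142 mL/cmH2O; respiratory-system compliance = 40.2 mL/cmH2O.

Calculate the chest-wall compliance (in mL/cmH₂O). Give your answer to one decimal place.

1/Ccw = 1/Crs − 1/CL.
1/Ccw = 1/40.2 − 1/142 = 0.01783.
Ccw = 56.085 mL/cmH2O.

56.1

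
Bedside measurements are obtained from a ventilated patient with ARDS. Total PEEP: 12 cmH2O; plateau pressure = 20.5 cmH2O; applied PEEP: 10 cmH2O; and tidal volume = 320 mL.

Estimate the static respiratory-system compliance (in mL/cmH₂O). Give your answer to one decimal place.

37.6

End-expiratory occlusion gives total PEEP = 12 cmH2O (intrinsic PEEP = 12 − 10 = 2). Use total PEEP for the elastic gradient.
Cstat = Vt / (Pplat − PEEPtotal) = 320 / (20.5 − 12) = 320 / 8.5 = 37.647 mL/cmH2O.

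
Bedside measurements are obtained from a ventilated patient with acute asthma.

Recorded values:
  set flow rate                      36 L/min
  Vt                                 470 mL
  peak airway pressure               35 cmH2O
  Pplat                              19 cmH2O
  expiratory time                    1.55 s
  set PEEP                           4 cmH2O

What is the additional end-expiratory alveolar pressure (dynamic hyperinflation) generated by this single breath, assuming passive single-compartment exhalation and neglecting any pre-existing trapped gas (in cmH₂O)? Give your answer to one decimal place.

2.3

Flow: 36 L/min ÷ 60 = 0.6 L/s.
R = (PIP − Pplat)/V̇ = (35 − 19) / 0.6 = 16.0/0.6 = 26.667 cmH2O·s/L.
C = Vt/(Pplat − PEEP) = 470.0 / (19 − 4) = 470.0/15.0 = 31.333 mL/cmH2O.
τ = R × C = 26.667 × 0.03133 L/cmH2O = 0.8355 s.
Fraction remaining = e^(−Te/τ) = e^(−1.55/0.8355) = 0.1564; trapped volume = 470.0 × 0.1564 = 73.508 mL.
Additional alveolar pressure from trapping ≈ V_trapped / C = 73.508 / 31.333 = 2.346 cmH2O.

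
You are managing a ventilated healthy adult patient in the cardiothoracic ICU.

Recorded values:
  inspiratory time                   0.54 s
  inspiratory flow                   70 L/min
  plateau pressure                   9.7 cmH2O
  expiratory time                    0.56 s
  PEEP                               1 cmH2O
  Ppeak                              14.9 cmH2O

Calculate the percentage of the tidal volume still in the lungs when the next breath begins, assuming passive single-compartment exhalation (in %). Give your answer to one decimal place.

17.6

Flow: 70 L/min ÷ 60 = 1.1667 L/s.
Vt = flow × Ti = 1.1667 L/s × 0.54 s × 1000 mL/L = 630.02 mL.
R = (PIP − Pplat)/V̇ = (14.9 − 9.7) / 1.1667 = 5.2/1.1667 = 4.457 cmH2O·s/L.
C = Vt/(Pplat − PEEP) = 630.02 / (9.7 − 1) = 630.02/8.7 = 72.416 mL/cmH2O.
τ = R × C = 4.457 × 0.07242 L/cmH2O = 0.3228 s.
Fraction remaining at end-expiration = e^(−Te/τ) = e^(−0.56/0.3228) = 0.1764 → 17.64%.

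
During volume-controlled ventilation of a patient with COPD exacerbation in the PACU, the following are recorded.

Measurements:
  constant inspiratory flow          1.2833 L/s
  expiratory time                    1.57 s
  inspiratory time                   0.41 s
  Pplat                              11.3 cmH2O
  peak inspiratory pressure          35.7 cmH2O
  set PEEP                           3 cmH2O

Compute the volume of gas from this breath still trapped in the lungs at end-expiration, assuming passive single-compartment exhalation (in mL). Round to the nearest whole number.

Vt = flow × Ti = 1.2833 L/s × 0.41 s × 1000 mL/L = 526.15 mL.
R = (PIP − Pplat)/V̇ = (35.7 − 11.3) / 1.2833 = 24.4/1.2833 = 19.013 cmH2O·s/L.
C = Vt/(Pplat − PEEP) = 526.15 / (11.3 − 3) = 526.15/8.3 = 63.392 mL/cmH2O.
τ = R × C = 19.013 × 0.06339 L/cmH2O = 1.205 s.
Fraction remaining = e^(−Te/τ) = e^(−1.57/1.205) = 0.2717.
Trapped volume = 526.15 × 0.2717 = 142.95 mL.

143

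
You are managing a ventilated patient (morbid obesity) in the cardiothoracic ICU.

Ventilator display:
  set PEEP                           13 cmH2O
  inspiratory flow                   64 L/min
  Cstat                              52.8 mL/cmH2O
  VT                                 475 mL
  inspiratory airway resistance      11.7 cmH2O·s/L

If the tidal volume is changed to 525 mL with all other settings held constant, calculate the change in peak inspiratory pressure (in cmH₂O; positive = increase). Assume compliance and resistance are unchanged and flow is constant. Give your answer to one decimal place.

PIP = Vt/C + R·V̇ + PEEP (constant-flow equation of motion).
Only the elastic term changes: ΔPIP = ΔVt / C = (525 − 475) / 52.8 = 0.947 cmH2O.

0.9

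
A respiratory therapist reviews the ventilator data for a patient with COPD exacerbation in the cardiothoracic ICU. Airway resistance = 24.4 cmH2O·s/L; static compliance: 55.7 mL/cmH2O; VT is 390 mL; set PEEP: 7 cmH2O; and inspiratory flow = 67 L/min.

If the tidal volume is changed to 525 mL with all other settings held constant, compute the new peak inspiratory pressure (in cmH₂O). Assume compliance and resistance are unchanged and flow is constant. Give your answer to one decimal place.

43.7

Flow: 67 L/min ÷ 60 = 1.1167 L/s.
PIP = Vt/C + R·V̇ + PEEP (constant-flow equation of motion).
Only the elastic term changes: ΔPIP = ΔVt / C = (525 − 390) / 55.7 = 2.424 cmH2O.
Original PIP = 390/55.7 + 24.4×1.1167 + 7 = 41.249 cmH2O; new PIP = 41.249 + (2.424) = 43.673 cmH2O.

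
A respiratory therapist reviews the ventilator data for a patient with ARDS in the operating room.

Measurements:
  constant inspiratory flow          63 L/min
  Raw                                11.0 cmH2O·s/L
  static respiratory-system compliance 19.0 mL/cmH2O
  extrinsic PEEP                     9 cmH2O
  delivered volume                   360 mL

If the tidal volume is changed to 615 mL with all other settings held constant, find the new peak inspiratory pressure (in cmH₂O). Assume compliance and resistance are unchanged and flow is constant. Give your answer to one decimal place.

Flow: 63 L/min ÷ 60 = 1.05 L/s.
PIP = Vt/C + R·V̇ + PEEP (constant-flow equation of motion).
Only the elastic term changes: ΔPIP = ΔVt / C = (615 − 360) / 19.0 = 13.421 cmH2O.
Original PIP = 360/19.0 + 11.0×1.05 + 9 = 39.497 cmH2O; new PIP = 39.497 + (13.421) = 52.918 cmH2O.

52.9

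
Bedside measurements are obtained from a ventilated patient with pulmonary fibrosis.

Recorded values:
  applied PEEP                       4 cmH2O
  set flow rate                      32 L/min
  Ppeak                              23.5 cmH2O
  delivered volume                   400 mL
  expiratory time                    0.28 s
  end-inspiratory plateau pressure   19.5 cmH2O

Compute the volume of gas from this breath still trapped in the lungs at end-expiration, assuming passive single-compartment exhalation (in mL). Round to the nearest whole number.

Flow: 32 L/min ÷ 60 = 0.5333 L/s.
R = (PIP − Pplat)/V̇ = (23.5 − 19.5) / 0.5333 = 4.0/0.5333 = 7.5 cmH2O·s/L.
C = Vt/(Pplat − PEEP) = 400.0 / (19.5 − 4) = 400.0/15.5 = 25.806 mL/cmH2O.
τ = R × C = 7.5 × 0.02581 L/cmH2O = 0.1936 s.
Fraction remaining = e^(−Te/τ) = e^(−0.28/0.1936) = 0.2354.
Trapped volume = 400.0 × 0.2354 = 94.16 mL.

94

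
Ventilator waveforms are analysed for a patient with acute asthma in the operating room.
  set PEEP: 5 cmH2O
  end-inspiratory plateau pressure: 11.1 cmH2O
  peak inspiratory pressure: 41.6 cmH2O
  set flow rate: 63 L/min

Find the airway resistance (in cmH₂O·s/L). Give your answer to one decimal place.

Flow: 63 L/min ÷ 60 = 1.05 L/s.
Raw = (PIP − Pplat) / flow = (41.6 − 11.1) / 1.05 = 30.5 / 1.05 = 29.048 cmH2O·s/L.

29.0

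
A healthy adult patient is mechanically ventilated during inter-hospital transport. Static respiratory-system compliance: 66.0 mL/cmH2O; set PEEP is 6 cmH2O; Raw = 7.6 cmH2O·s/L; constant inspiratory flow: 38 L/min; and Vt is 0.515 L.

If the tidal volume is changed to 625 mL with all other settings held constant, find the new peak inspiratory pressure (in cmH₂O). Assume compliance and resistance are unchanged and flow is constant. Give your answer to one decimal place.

20.3

Flow: 38 L/min ÷ 60 = 0.6333 L/s.
PIP = Vt/C + R·V̇ + PEEP (constant-flow equation of motion).
Only the elastic term changes: ΔPIP = ΔVt / C = (625 − 515) / 66.0 = 1.667 cmH2O.
Original PIP = 515/66.0 + 7.6×0.6333 + 6 = 18.616 cmH2O; new PIP = 18.616 + (1.667) = 20.283 cmH2O.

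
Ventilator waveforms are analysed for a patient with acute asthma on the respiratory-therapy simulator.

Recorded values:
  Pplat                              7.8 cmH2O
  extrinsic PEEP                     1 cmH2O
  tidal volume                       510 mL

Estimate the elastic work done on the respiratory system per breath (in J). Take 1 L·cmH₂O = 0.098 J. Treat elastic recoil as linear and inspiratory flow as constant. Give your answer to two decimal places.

0.17

Elastic work ≈ ½ × (Pplat − PEEP) × Vt = 0.5 × (7.8 − 1) × 0.510 L = 0.5 × 6.8 × 0.510 = 1.734 L·cmH2O.
× 0.098 J/(L·cmH2O) → 0.1699 J.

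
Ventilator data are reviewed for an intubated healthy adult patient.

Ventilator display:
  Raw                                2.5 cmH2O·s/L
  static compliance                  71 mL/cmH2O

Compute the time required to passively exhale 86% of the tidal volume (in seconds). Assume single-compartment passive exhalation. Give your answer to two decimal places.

τ = R × C = 2.5 × 71 mL/cmH2O = 2.5 × 0.071 L/cmH2O = 0.1775 s.
Exhaled fraction f = 1 − e^(−t/τ) → t = −τ·ln(1 − f) = −0.1775·ln(0.14) = 0.349 s.

0.35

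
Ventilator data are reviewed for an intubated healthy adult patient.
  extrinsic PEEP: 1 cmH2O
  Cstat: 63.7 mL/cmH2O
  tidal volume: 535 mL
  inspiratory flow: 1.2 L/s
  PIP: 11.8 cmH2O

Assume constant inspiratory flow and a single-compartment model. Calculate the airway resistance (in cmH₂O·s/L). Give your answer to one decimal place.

2.0

Equation of motion (constant flow): PIP = Vt/C + R·V̇ + PEEP.
R·V̇ = PIP − Vt/C − PEEP = 11.8 − 535/63.7 − 1 = 11.8 − 8.399 − 1 = 2.401 cmH2O.
R = 2.401 / 1.2 = 2.001 cmH2O·s/L.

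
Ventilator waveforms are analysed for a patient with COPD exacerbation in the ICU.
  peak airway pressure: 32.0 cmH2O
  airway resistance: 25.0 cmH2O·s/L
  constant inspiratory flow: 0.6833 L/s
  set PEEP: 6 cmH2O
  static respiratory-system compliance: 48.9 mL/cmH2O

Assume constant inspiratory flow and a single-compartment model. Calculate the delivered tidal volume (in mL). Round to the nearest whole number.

436

Equation of motion (constant flow): PIP = Vt/C + R·V̇ + PEEP.
Vt/C = PIP − R·V̇ − PEEP = 32.0 − 17.083 − 6 = 8.917 cmH2O.
Vt = C × 8.917 = 48.9 × 8.917 = 436.04 mL.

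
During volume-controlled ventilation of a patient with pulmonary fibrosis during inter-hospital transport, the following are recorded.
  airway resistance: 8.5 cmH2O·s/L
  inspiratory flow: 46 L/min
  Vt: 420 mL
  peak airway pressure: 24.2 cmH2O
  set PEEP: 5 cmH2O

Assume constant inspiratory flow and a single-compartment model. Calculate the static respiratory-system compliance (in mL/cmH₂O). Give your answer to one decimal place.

Flow: 46 L/min ÷ 60 = 0.7667 L/s.
Equation of motion (constant flow): PIP = Vt/C + R·V̇ + PEEP.
Vt/C = PIP − R·V̇ − PEEP = 24.2 − 8.5×0.7667 − 5 = 24.2 − 6.517 − 5 = 12.683 cmH2O.
C = Vt / 12.683 = 420 / 12.683 = 33.115 mL/cmH2O.

33.1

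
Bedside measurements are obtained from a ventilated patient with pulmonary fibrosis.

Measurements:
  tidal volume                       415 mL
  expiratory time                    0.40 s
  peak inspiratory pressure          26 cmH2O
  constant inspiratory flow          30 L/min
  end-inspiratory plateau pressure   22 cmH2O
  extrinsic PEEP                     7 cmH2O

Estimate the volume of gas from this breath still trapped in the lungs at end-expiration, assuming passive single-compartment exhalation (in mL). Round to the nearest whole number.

68

Flow: 30 L/min ÷ 60 = 0.5 L/s.
R = (PIP − Pplat)/V̇ = (26 − 22) / 0.5 = 4.0/0.5 = 8.0 cmH2O·s/L.
C = Vt/(Pplat − PEEP) = 415.0 / (22 − 7) = 415.0/15.0 = 27.667 mL/cmH2O.
τ = R × C = 8.0 × 0.02767 L/cmH2O = 0.2214 s.
Fraction remaining = e^(−Te/τ) = e^(−0.40/0.2214) = 0.1642.
Trapped volume = 415.0 × 0.1642 = 68.143 mL.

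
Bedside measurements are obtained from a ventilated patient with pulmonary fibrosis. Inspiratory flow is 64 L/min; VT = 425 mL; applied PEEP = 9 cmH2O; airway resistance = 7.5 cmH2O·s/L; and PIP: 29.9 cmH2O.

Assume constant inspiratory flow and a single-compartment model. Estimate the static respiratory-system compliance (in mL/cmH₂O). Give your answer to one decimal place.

Flow: 64 L/min ÷ 60 = 1.0667 L/s.
Equation of motion (constant flow): PIP = Vt/C + R·V̇ + PEEP.
Vt/C = PIP − R·V̇ − PEEP = 29.9 − 7.5×1.0667 − 9 = 29.9 − 8.0 − 9 = 12.9 cmH2O.
C = Vt / 12.9 = 425 / 12.9 = 32.946 mL/cmH2O.

32.9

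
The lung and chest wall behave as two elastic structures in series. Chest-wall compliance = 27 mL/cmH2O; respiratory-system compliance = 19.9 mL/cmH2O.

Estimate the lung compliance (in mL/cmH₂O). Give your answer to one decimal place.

75.7

1/CL = 1/Crs − 1/Ccw.
1/CL = 1/19.9 − 1/27 = 0.01321.
CL = 75.7 mL/cmH2O.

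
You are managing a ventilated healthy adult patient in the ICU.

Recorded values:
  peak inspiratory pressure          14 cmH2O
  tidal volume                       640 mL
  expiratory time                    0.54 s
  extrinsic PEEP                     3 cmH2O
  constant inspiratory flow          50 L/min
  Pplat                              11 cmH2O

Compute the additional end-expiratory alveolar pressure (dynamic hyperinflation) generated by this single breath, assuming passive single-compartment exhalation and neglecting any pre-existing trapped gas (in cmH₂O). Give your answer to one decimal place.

Flow: 50 L/min ÷ 60 = 0.8333 L/s.
R = (PIP − Pplat)/V̇ = (14 − 11) / 0.8333 = 3.0/0.8333 = 3.6 cmH2O·s/L.
C = Vt/(Pplat − PEEP) = 640.0 / (11 − 3) = 640.0/8.0 = 80.0 mL/cmH2O.
τ = R × C = 3.6 × 0.08 L/cmH2O = 0.288 s.
Fraction remaining = e^(−Te/τ) = e^(−0.54/0.288) = 0.1534; trapped volume = 640.0 × 0.1534 = 98.176 mL.
Additional alveolar pressure from trapping ≈ V_trapped / C = 98.176 / 80.0 = 1.227 cmH2O.

1.2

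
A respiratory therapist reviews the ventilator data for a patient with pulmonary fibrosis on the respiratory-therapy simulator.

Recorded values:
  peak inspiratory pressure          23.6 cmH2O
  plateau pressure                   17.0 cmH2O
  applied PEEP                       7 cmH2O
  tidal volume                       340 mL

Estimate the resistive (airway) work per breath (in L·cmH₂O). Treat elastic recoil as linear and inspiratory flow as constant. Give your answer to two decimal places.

With constant inspiratory flow the resistive pressure is constant at PIP − Pplat = 23.6 − 17.0 = 6.6 cmH2O, so resistive work = 6.6 × 0.340 = 2.244 L·cmH2O.

2.24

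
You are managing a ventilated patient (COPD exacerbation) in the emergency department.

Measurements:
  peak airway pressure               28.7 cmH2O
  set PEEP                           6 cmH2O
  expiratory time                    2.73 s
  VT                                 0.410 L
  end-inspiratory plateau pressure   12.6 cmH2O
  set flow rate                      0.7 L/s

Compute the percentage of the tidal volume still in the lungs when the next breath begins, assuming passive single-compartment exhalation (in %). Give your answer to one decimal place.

14.8

R = (PIP − Pplat)/V̇ = (28.7 − 12.6) / 0.7 = 16.1/0.7 = 23.0 cmH2O·s/L.
C = Vt/(Pplat − PEEP) = 410.0 / (12.6 − 6) = 410.0/6.6 = 62.121 mL/cmH2O.
τ = R × C = 23.0 × 0.06212 L/cmH2O = 1.429 s.
Fraction remaining at end-expiration = e^(−Te/τ) = e^(−2.73/1.429) = 0.148 → 14.8%.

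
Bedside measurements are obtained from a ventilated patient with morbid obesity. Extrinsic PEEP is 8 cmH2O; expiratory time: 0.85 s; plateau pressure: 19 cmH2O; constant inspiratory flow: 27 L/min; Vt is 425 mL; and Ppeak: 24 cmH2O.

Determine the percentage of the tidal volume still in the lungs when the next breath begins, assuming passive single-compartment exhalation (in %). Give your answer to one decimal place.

13.8

Flow: 27 L/min ÷ 60 = 0.45 L/s.
R = (PIP − Pplat)/V̇ = (24 − 19) / 0.45 = 5.0/0.45 = 11.111 cmH2O·s/L.
C = Vt/(Pplat − PEEP) = 425.0 / (19 − 8) = 425.0/11.0 = 38.636 mL/cmH2O.
τ = R × C = 11.111 × 0.03864 L/cmH2O = 0.4293 s.
Fraction remaining at end-expiration = e^(−Te/τ) = e^(−0.85/0.4293) = 0.1381 → 13.81%.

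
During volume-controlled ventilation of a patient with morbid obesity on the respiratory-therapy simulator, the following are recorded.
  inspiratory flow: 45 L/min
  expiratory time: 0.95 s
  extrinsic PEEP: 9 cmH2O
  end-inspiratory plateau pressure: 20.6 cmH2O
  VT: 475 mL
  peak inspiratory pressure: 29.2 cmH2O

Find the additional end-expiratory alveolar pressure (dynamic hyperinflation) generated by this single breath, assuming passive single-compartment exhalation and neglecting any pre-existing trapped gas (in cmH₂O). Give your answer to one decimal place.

1.5

Flow: 45 L/min ÷ 60 = 0.75 L/s.
R = (PIP − Pplat)/V̇ = (29.2 − 20.6) / 0.75 = 8.6/0.75 = 11.467 cmH2O·s/L.
C = Vt/(Pplat − PEEP) = 475.0 / (20.6 − 9) = 475.0/11.6 = 40.948 mL/cmH2O.
τ = R × C = 11.467 × 0.04095 L/cmH2O = 0.4696 s.
Fraction remaining = e^(−Te/τ) = e^(−0.95/0.4696) = 0.1323; trapped volume = 475.0 × 0.1323 = 62.843 mL.
Additional alveolar pressure from trapping ≈ V_trapped / C = 62.843 / 40.948 = 1.535 cmH2O.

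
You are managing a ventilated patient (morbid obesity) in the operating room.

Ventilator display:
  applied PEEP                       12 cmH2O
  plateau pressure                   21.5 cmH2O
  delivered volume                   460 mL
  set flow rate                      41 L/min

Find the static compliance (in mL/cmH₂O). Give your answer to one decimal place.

Cstat = Vt / (Pplat − PEEP) = 460 / (21.5 − 12) = 460 / 9.5 = 48.421 mL/cmH2O.

48.4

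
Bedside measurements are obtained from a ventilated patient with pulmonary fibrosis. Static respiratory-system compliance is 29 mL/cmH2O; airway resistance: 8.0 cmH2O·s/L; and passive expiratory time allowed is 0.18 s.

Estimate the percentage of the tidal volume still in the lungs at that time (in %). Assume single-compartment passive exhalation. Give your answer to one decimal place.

τ = R × C = 8.0 × 29 mL/cmH2O = 8.0 × 0.029 L/cmH2O = 0.232 s.
Passive exhalation: V(t)/V₀ = e^(−t/τ) = e^(−0.18/0.232) = 0.4603.
Fraction remaining = 0.4603 → 46.03%.

46.0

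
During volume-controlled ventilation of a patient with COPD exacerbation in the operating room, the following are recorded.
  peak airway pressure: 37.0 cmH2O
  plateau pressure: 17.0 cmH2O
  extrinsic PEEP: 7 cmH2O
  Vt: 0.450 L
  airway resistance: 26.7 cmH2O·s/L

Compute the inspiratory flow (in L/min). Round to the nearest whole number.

45

flow = (PIP − Pplat) / Raw = (37.0 − 17.0) / 26.7 = 0.7491 L/s × 60 = 44.946 L/min.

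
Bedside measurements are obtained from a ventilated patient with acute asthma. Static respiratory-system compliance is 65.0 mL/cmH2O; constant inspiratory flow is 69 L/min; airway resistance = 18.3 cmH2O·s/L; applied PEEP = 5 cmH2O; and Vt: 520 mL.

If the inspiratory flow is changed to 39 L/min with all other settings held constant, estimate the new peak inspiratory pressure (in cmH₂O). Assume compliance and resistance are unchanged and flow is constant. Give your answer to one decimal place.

24.9

Flow: 69 L/min ÷ 60 = 1.15 L/s.
New flow: 39 L/min ÷ 60 = 0.65 L/s.
PIP = Vt/C + R·V̇ + PEEP (constant-flow equation of motion).
Only the resistive term changes: ΔPIP = R × ΔV̇ = 18.3 × (0.65 − 1.15) = 18.3 × -0.5 = -9.15 cmH2O.
Original PIP = 520/65.0 + 18.3×1.15 + 5 = 34.045 cmH2O; new PIP = 34.045 + (-9.15) = 24.895 cmH2O.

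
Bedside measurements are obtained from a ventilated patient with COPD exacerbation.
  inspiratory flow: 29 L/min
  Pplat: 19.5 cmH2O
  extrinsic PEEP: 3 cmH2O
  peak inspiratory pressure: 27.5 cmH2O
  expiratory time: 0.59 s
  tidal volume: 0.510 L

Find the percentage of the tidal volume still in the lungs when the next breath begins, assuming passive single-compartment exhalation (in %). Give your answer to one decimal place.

31.6

Flow: 29 L/min ÷ 60 = 0.4833 L/s.
R = (PIP − Pplat)/V̇ = (27.5 − 19.5) / 0.4833 = 8.0/0.4833 = 16.553 cmH2O·s/L.
C = Vt/(Pplat − PEEP) = 510.0 / (19.5 − 3) = 510.0/16.5 = 30.909 mL/cmH2O.
τ = R × C = 16.553 × 0.03091 L/cmH2O = 0.5117 s.
Fraction remaining at end-expiration = e^(−Te/τ) = e^(−0.59/0.5117) = 0.3157 → 31.57%.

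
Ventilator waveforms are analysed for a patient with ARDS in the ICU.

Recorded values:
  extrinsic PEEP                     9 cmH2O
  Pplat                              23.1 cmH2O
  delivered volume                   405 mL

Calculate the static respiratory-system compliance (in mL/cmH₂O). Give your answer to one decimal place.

28.7

Cstat = Vt / (Pplat − PEEP) = 405 / (23.1 − 9) = 405 / 14.1 = 28.723 mL/cmH2O.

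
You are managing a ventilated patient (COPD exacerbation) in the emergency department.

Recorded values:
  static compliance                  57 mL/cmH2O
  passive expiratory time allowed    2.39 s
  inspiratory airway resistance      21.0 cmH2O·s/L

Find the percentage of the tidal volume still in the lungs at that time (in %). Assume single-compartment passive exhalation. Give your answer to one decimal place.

τ = R × C = 21.0 × 57 mL/cmH2O = 21.0 × 0.057 L/cmH2O = 1.197 s.
Passive exhalation: V(t)/V₀ = e^(−t/τ) = e^(−2.39/1.197) = 0.1358.
Fraction remaining = 0.1358 → 13.58%.

13.6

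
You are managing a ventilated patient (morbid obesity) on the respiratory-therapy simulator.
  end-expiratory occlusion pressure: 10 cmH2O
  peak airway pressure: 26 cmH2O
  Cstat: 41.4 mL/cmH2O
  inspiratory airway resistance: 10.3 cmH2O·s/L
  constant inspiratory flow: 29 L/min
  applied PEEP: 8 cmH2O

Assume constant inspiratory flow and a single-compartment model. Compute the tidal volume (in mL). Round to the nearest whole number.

Flow: 29 L/min ÷ 60 = 0.4833 L/s.
Total PEEP = 10 cmH2O (set 8 + intrinsic 2); this is the baseline alveolar pressure.
Equation of motion (constant flow): PIP = Vt/C + R·V̇ + PEEP.
Vt/C = PIP − R·V̇ − PEEP = 26 − 4.978 − 10 = 11.022 cmH2O.
Vt = C × 11.022 = 41.4 × 11.022 = 456.31 mL.

456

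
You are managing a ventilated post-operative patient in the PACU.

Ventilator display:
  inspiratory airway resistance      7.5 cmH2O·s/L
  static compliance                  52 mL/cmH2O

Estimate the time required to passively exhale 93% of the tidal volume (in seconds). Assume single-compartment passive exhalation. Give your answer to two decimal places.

1.04

τ = R × C = 7.5 × 52 mL/cmH2O = 7.5 × 0.052 L/cmH2O = 0.39 s.
Exhaled fraction f = 1 − e^(−t/τ) → t = −τ·ln(1 − f) = −0.39·ln(0.07) = 1.037 s.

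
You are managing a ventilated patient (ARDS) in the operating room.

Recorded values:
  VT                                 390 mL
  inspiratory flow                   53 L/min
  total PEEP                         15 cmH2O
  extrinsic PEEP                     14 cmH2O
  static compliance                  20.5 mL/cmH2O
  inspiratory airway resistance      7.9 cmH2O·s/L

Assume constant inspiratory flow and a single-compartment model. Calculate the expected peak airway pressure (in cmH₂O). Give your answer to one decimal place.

41.0

Flow: 53 L/min ÷ 60 = 0.8833 L/s.
Total PEEP = 15 cmH2O (set 14 + intrinsic 1); this is the baseline alveolar pressure.
Equation of motion (constant flow): PIP = Vt/C + R·V̇ + PEEP.
PIP = 390/20.5 + 7.9×0.8833 + 15 = 19.024 + 6.978 + 15 = 41.002 cmH2O.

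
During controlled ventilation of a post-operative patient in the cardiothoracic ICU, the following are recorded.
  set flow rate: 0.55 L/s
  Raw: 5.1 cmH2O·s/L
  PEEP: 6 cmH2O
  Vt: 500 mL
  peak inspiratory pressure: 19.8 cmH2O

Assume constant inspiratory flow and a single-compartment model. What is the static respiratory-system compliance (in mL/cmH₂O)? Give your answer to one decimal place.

45.5

Equation of motion (constant flow): PIP = Vt/C + R·V̇ + PEEP.
Vt/C = PIP − R·V̇ − PEEP = 19.8 − 5.1×0.55 − 6 = 19.8 − 2.805 − 6 = 10.995 cmH2O.
C = Vt / 10.995 = 500 / 10.995 = 45.475 mL/cmH2O.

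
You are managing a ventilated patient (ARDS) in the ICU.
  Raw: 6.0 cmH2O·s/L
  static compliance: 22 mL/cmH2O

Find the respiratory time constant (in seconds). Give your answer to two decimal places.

0.13

τ = R × C = 6.0 × 22 mL/cmH2O = 6.0 × 0.022 L/cmH2O = 0.132 s.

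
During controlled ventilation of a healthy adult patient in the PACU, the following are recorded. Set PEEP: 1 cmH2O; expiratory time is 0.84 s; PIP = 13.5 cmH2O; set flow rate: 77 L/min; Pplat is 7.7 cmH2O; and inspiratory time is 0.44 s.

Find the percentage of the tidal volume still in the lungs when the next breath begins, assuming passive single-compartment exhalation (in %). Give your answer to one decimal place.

Flow: 77 L/min ÷ 60 = 1.2833 L/s.
Vt = flow × Ti = 1.2833 L/s × 0.44 s × 1000 mL/L = 564.65 mL.
R = (PIP − Pplat)/V̇ = (13.5 − 7.7) / 1.2833 = 5.8/1.2833 = 4.52 cmH2O·s/L.
C = Vt/(Pplat − PEEP) = 564.65 / (7.7 − 1) = 564.65/6.7 = 84.276 mL/cmH2O.
τ = R × C = 4.52 × 0.08428 L/cmH2O = 0.3809 s.
Fraction remaining at end-expiration = e^(−Te/τ) = e^(−0.84/0.3809) = 0.1102 → 11.02%.

11.0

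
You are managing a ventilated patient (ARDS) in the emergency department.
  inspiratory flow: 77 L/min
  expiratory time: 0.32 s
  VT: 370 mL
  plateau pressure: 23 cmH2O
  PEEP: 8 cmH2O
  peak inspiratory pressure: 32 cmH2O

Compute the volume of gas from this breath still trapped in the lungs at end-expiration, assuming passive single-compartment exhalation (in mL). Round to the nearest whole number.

Flow: 77 L/min ÷ 60 = 1.2833 L/s.
R = (PIP − Pplat)/V̇ = (32 − 23) / 1.2833 = 9.0/1.2833 = 7.013 cmH2O·s/L.
C = Vt/(Pplat − PEEP) = 370.0 / (23 − 8) = 370.0/15.0 = 24.667 mL/cmH2O.
τ = R × C = 7.013 × 0.02467 L/cmH2O = 0.173 s.
Fraction remaining = e^(−Te/τ) = e^(−0.32/0.173) = 0.1573.
Trapped volume = 370.0 × 0.1573 = 58.201 mL.

58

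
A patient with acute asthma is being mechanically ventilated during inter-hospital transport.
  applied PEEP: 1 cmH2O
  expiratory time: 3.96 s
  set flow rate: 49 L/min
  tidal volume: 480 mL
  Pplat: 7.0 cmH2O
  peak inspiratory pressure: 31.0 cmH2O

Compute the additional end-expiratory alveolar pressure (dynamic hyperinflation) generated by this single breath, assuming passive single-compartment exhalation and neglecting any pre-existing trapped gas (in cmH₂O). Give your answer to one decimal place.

1.1

Flow: 49 L/min ÷ 60 = 0.8167 L/s.
R = (PIP − Pplat)/V̇ = (31.0 − 7.0) / 0.8167 = 24.0/0.8167 = 29.387 cmH2O·s/L.
C = Vt/(Pplat − PEEP) = 480.0 / (7.0 − 1) = 480.0/6.0 = 80.0 mL/cmH2O.
τ = R × C = 29.387 × 0.08 L/cmH2O = 2.351 s.
Fraction remaining = e^(−Te/τ) = e^(−3.96/2.351) = 0.1856; trapped volume = 480.0 × 0.1856 = 89.088 mL.
Additional alveolar pressure from trapping ≈ V_trapped / C = 89.088 / 80.0 = 1.114 cmH2O.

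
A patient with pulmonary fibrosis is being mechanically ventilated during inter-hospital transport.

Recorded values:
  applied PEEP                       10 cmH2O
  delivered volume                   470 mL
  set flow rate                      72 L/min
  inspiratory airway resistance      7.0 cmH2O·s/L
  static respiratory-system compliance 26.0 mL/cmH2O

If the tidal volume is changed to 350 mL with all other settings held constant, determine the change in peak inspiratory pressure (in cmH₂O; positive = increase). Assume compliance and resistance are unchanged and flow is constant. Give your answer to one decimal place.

PIP = Vt/C + R·V̇ + PEEP (constant-flow equation of motion).
Only the elastic term changes: ΔPIP = ΔVt / C = (350 − 470) / 26.0 = -4.615 cmH2O.

-4.6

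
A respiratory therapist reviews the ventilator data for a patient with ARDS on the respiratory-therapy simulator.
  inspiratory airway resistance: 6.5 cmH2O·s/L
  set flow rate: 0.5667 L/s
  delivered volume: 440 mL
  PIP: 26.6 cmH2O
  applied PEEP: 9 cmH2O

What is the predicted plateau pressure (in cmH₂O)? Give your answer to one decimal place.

Pplat = PIP − Raw × flow = 26.6 − 6.5 × 0.5667 = 26.6 − 3.684 = 22.916 cmH2O.

22.9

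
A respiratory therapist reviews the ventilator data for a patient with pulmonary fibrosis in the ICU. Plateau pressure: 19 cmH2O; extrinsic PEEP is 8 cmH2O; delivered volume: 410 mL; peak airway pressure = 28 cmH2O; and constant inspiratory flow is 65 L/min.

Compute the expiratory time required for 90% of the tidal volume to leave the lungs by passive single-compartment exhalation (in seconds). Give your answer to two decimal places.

0.71

Flow: 65 L/min ÷ 60 = 1.0833 L/s.
R = (PIP − Pplat)/V̇ = (28 − 19) / 1.0833 = 9.0/1.0833 = 8.308 cmH2O·s/L.
C = Vt/(Pplat − PEEP) = 410.0 / (19 − 8) = 410.0/11.0 = 37.273 mL/cmH2O.
τ = R × C = 8.308 × 0.03727 L/cmH2O = 0.3096 s.
t = −τ·ln(1 − 0.90) = −0.3096·ln(0.1) = 0.7129 s.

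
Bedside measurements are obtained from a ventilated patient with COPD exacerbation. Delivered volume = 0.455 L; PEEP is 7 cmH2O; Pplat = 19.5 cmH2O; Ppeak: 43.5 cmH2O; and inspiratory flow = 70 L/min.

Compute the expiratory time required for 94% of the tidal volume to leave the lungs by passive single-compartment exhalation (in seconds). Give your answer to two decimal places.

Flow: 70 L/min ÷ 60 = 1.1667 L/s.
R = (PIP − Pplat)/V̇ = (43.5 − 19.5) / 1.1667 = 24.0/1.1667 = 20.571 cmH2O·s/L.
C = Vt/(Pplat − PEEP) = 455.0 / (19.5 − 7) = 455.0/12.5 = 36.4 mL/cmH2O.
τ = R × C = 20.571 × 0.0364 L/cmH2O = 0.7488 s.
t = −τ·ln(1 − 0.94) = −0.7488·ln(0.06) = 2.107 s.

2.11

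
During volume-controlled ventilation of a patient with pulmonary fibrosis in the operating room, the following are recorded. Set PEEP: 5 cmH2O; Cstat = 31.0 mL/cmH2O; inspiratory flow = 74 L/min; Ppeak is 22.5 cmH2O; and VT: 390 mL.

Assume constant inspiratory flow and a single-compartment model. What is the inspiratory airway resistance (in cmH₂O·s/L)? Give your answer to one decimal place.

4.0

Flow: 74 L/min ÷ 60 = 1.2333 L/s.
Equation of motion (constant flow): PIP = Vt/C + R·V̇ + PEEP.
R·V̇ = PIP − Vt/C − PEEP = 22.5 − 390/31.0 − 5 = 22.5 − 12.581 − 5 = 4.919 cmH2O.
R = 4.919 / 1.2333 = 3.988 cmH2O·s/L.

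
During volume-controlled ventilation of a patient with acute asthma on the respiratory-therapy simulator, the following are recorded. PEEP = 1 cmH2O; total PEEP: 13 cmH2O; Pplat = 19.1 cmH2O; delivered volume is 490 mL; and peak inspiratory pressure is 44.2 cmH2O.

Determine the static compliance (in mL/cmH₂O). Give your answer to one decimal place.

80.3

End-expiratory occlusion gives total PEEP = 13 cmH2O (intrinsic PEEP = 13 − 1 = 12). Use total PEEP for the elastic gradient.
Cstat = Vt / (Pplat − PEEPtotal) = 490 / (19.1 − 13) = 490 / 6.1 = 80.328 mL/cmH2O.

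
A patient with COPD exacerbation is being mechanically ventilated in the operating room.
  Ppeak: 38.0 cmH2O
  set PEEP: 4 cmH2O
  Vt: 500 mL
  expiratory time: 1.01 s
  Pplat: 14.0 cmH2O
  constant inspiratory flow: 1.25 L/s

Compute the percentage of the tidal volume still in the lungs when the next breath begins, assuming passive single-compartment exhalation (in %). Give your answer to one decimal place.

34.9

R = (PIP − Pplat)/V̇ = (38.0 − 14.0) / 1.25 = 24.0/1.25 = 19.2 cmH2O·s/L.
C = Vt/(Pplat − PEEP) = 500.0 / (14.0 − 4) = 500.0/10.0 = 50.0 mL/cmH2O.
τ = R × C = 19.2 × 0.05 L/cmH2O = 0.96 s.
Fraction remaining at end-expiration = e^(−Te/τ) = e^(−1.01/0.96) = 0.3492 → 34.92%.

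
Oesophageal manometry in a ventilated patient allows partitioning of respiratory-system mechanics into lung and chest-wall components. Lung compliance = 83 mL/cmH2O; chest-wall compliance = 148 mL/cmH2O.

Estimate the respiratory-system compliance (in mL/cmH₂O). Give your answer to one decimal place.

53.2

Lung and chest wall are elastances in series: 1/Crs = 1/CL + 1/Ccw.
1/Crs = 1/83 + 1/148 = 0.0188.
Crs = 53.191 mL/cmH2O.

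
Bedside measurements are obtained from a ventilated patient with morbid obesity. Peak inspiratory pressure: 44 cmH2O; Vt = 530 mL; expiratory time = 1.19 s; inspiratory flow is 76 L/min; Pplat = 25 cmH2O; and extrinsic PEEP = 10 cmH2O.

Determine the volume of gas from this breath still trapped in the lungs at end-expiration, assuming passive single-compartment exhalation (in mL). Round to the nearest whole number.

56

Flow: 76 L/min ÷ 60 = 1.2667 L/s.
R = (PIP − Pplat)/V̇ = (44 − 25) / 1.2667 = 19.0/1.2667 = 15.0 cmH2O·s/L.
C = Vt/(Pplat − PEEP) = 530.0 / (25 − 10) = 530.0/15.0 = 35.333 mL/cmH2O.
τ = R × C = 15.0 × 0.03533 L/cmH2O = 0.53 s.
Fraction remaining = e^(−Te/τ) = e^(−1.19/0.53) = 0.1059.
Trapped volume = 530.0 × 0.1059 = 56.127 mL.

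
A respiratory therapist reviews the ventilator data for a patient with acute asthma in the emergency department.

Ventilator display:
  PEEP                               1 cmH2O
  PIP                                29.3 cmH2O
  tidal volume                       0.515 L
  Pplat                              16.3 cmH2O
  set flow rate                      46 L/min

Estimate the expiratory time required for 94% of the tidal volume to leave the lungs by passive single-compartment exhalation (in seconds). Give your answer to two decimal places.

Flow: 46 L/min ÷ 60 = 0.7667 L/s.
R = (PIP − Pplat)/V̇ = (29.3 − 16.3) / 0.7667 = 13.0/0.7667 = 16.956 cmH2O·s/L.
C = Vt/(Pplat − PEEP) = 515.0 / (16.3 − 1) = 515.0/15.3 = 33.66 mL/cmH2O.
τ = R × C = 16.956 × 0.03366 L/cmH2O = 0.5707 s.
t = −τ·ln(1 − 0.94) = −0.5707·ln(0.06) = 1.606 s.

1.61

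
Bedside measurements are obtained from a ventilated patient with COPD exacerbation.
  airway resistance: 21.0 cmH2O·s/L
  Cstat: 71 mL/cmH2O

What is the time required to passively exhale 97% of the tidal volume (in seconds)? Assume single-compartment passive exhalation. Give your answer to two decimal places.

5.23

τ = R × C = 21.0 × 71 mL/cmH2O = 21.0 × 0.071 L/cmH2O = 1.491 s.
Exhaled fraction f = 1 − e^(−t/τ) → t = −τ·ln(1 − f) = −1.491·ln(0.03) = 5.228 s.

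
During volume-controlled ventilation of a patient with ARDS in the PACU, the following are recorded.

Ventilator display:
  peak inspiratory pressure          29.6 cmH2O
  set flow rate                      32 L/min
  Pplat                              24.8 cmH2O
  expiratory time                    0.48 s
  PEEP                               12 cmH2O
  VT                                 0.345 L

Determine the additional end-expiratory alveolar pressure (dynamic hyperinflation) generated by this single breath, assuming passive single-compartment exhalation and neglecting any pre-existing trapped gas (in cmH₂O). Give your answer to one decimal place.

Flow: 32 L/min ÷ 60 = 0.5333 L/s.
R = (PIP − Pplat)/V̇ = (29.6 − 24.8) / 0.5333 = 4.8/0.5333 = 9.001 cmH2O·s/L.
C = Vt/(Pplat − PEEP) = 345.0 / (24.8 − 12) = 345.0/12.8 = 26.953 mL/cmH2O.
τ = R × C = 9.001 × 0.02695 L/cmH2O = 0.2426 s.
Fraction remaining = e^(−Te/τ) = e^(−0.48/0.2426) = 0.1383; trapped volume = 345.0 × 0.1383 = 47.714 mL.
Additional alveolar pressure from trapping ≈ V_trapped / C = 47.714 / 26.953 = 1.77 cmH2O.

1.8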